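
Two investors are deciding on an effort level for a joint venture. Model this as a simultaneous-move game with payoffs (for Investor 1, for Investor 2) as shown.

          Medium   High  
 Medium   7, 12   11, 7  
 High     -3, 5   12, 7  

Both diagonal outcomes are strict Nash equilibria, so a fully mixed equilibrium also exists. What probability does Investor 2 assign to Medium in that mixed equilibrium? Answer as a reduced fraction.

1/11

Investor 2's mix q on Medium must make Investor 1 indifferent between Medium and High.
Investor 1's payoff from Medium: 7q + 11(1−q). From High: (-3)q + 12(1−q).
Set equal: 10q = 1(1−q) → q = 1/11.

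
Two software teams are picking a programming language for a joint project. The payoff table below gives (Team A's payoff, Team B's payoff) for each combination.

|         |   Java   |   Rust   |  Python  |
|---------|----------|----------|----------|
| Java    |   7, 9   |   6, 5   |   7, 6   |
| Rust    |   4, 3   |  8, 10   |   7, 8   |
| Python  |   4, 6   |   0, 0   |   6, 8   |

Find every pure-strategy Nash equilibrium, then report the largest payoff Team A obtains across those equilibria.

8

Both Java is a pure NE (Team A: 7 ≥ 4; Team B: 9 ≥ 6). Team A gets 7.
Both Rust is a pure NE (Team A: 8 ≥ 6; Team B: 10 ≥ 8). Team A gets 8.
Every other cell has a profitable deviation for at least one player. Highest of {7, 8} is 8.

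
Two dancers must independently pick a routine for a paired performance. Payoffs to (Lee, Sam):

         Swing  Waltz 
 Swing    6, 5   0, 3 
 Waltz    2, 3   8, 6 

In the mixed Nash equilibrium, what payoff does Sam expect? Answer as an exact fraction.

Lee mixes with probability p on Swing, chosen so Sam is indifferent: 5p + 3(1−p) = 3p + 6(1−p) gives p = 3/5.
Sam's expected payoff is 5·3/5 + 3·2/5 = 21/5.

21/5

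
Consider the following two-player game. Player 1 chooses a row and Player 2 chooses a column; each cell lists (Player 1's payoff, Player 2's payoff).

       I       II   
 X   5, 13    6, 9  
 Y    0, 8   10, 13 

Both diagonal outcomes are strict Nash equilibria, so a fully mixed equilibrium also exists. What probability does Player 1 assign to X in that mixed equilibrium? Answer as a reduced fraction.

Player 1's mix p on X must make Player 2 indifferent between I and II.
Player 2's payoff from I: 13p + 8(1−p). From II: 9p + 13(1−p).
Set equal: 4p = 5(1−p) → p = 5/9.

5/9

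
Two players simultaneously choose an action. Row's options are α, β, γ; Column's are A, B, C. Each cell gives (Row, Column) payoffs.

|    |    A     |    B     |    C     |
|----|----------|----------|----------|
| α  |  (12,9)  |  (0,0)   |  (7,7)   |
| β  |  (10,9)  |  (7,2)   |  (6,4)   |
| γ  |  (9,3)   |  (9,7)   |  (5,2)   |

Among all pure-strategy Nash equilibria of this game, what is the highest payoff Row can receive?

12

(α, A) is a pure NE (Row: 12 ≥ 10; Column: 9 ≥ 7). Row gets 12.
(γ, B) is a pure NE (Row: 9 ≥ 7; Column: 7 ≥ 3). Row gets 9.
Every other cell has a profitable deviation for at least one player. Highest of {12, 9} is 12.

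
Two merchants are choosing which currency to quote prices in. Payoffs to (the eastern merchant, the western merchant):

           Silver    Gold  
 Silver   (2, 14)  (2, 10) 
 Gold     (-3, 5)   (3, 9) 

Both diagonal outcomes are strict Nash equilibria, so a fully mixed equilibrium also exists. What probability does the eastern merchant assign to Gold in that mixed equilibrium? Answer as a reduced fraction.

1/2

The eastern merchant's mix p on Silver must make the western merchant indifferent between Silver and Gold.
The western merchant's payoff from Silver: 14p + 5(1−p). From Gold: 10p + 9(1−p).
Set equal: 4p = 4(1−p) → p = 4/8 = 1/2.
Probability on Gold is 1 − 1/2 = 1/2.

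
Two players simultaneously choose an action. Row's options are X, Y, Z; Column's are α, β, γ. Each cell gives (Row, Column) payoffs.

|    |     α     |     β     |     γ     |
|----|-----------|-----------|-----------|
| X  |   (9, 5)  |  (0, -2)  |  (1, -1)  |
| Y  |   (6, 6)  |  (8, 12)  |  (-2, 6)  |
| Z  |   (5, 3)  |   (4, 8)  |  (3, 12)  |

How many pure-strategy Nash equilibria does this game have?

3

(X, α): Row gets 9 (best alternative 6); Column gets 5 (best alternative -1). Neither deviates — NE.
(Y, β): Row gets 8 (best alternative 4); Column gets 12 (best alternative 6). Neither deviates — NE.
(Z, γ): Row gets 3 (best alternative 1); Column gets 12 (best alternative 8). Neither deviates — NE.
(Y, α) is not a NE: Row would switch to X (9 > 6).
No other cell survives both best-response checks, so there are 3 pure NE.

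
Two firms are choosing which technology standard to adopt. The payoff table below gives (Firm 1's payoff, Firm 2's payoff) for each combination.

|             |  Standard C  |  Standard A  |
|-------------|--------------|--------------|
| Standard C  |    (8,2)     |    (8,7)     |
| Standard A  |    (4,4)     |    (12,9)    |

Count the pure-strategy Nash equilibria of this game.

1

Both Standard A: Firm 1 gets 12 (best alternative 8); Firm 2 gets 9 (best alternative 4). Neither deviates — NE.
Both Standard C is not a NE: Firm 2 would switch to Standard A (7 > 2).
No other cell survives both best-response checks, so there is 1 pure NE.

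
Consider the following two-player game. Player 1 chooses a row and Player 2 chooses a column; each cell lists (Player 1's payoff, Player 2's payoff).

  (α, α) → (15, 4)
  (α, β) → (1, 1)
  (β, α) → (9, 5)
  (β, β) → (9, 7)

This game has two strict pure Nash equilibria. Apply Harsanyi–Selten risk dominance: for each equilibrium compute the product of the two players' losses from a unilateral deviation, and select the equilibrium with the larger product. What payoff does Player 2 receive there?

4

At both α: Player 1 loses 15 − 9 = 6 by deviating; Player 2 loses 4 − 1 = 3. Product = 6·3 = 18.
At both β: Player 1 loses 9 − 1 = 8 by deviating; Player 2 loses 7 − 5 = 2. Product = 8·2 = 16.
18 > 16, so both α is risk-dominant. Player 2's payoff there is 4.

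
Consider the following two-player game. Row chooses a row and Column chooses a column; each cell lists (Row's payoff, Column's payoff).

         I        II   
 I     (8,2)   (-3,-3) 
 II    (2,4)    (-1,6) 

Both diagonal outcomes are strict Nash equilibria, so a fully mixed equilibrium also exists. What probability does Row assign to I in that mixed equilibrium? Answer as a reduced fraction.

Row's mix p on I must make Column indifferent between I and II.
Column's payoff from I: 2p + 4(1−p). From II: (-3)p + 6(1−p).
Set equal: 5p = 2(1−p) → p = 2/7.

2/7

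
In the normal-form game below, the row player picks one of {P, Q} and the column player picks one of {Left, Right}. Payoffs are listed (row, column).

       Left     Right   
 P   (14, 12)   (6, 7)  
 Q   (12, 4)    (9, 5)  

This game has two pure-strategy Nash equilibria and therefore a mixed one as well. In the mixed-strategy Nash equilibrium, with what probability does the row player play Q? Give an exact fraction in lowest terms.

The row player's mix p on P must make the column player indifferent between Left and Right.
The column player's payoff from Left: 12p + 4(1−p). From Right: 7p + 5(1−p).
Set equal: 5p = 1(1−p) → p = 1/6.
Probability on Q is 1 − 1/6 = 5/6.

5/6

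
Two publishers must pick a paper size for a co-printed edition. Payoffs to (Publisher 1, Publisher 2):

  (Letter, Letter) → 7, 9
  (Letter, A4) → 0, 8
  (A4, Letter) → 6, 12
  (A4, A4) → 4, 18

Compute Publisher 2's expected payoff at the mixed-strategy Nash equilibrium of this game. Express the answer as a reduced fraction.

66/7

Publisher 1 mixes with probability p on Letter, chosen so Publisher 2 is indifferent: 9p + 12(1−p) = 8p + 18(1−p) gives p = 6/7.
Publisher 2's expected payoff is 9·6/7 + 12·1/7 = 66/7.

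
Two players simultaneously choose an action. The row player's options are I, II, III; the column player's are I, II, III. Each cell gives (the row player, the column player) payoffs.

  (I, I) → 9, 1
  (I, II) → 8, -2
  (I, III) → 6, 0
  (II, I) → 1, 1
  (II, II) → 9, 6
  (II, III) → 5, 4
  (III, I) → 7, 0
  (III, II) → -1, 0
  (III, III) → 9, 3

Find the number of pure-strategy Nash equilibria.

3

Both I: the row player gets 9 (best alternative 7); the column player gets 1 (best alternative 0). Neither deviates — NE.
Both II: the row player gets 9 (best alternative 8); the column player gets 6 (best alternative 4). Neither deviates — NE.
Both III: the row player gets 9 (best alternative 6); the column player gets 3 (best alternative 0). Neither deviates — NE.
(I, III) is not a NE: the row player would switch to III (9 > 6).
No other cell survives both best-response checks, so there are 3 pure NE.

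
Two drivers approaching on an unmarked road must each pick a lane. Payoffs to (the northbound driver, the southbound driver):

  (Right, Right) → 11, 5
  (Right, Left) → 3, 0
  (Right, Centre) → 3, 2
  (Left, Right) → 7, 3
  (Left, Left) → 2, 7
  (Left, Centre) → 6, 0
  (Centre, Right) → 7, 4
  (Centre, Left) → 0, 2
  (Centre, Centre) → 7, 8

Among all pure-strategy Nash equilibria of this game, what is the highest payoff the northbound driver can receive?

11

Both Right is a pure NE (the northbound driver: 11 ≥ 7; the southbound driver: 5 ≥ 2). The northbound driver gets 11.
Both Centre is a pure NE (the northbound driver: 7 ≥ 6; the southbound driver: 8 ≥ 4). The northbound driver gets 7.
Every other cell has a profitable deviation for at least one player. Highest of {11, 7} is 11.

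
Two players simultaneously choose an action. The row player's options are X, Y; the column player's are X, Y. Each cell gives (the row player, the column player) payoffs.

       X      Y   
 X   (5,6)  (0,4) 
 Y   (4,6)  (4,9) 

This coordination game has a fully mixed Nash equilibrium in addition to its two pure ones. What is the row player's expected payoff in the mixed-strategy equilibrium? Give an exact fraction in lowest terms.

4

The column player mixes with probability q on X, chosen so the row player is indifferent: 5q + 0(1−q) = 4q + 4(1−q) gives q = 4/5.
The row player's expected payoff (from either row, since indifferent) is 5·4/5 + 0·1/5 = 4.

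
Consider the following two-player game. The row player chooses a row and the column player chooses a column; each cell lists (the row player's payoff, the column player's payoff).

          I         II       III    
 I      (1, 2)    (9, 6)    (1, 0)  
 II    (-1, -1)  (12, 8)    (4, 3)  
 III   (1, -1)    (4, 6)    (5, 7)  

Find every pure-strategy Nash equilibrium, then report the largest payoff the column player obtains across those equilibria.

Both II is a pure NE (the row player: 12 ≥ 9; the column player: 8 ≥ 3). The column player gets 8.
Both III is a pure NE (the row player: 5 ≥ 4; the column player: 7 ≥ 6). The column player gets 7.
Every other cell has a profitable deviation for at least one player. Highest of {8, 7} is 8.

8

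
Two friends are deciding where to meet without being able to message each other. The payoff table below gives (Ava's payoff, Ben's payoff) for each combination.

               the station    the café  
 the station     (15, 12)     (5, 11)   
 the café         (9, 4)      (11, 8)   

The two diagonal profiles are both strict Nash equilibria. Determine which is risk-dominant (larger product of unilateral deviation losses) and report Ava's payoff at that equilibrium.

At both the station: Ava loses 15 − 9 = 6 by deviating; Ben loses 12 − 11 = 1. Product = 6·1 = 6.
At both the café: Ava loses 11 − 5 = 6 by deviating; Ben loses 8 − 4 = 4. Product = 6·4 = 24.
24 > 6, so both the café is risk-dominant. Ava's payoff there is 11.

11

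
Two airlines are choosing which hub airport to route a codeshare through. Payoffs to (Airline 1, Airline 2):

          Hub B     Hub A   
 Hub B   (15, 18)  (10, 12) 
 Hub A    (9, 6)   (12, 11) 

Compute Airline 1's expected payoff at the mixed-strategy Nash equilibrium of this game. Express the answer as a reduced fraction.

45/4

Airline 2 mixes with probability q on Hub B, chosen so Airline 1 is indifferent: 15q + 10(1−q) = 9q + 12(1−q) gives q = 1/4.
Airline 1's expected payoff (from either row, since indifferent) is 15·1/4 + 10·3/4 = 45/4.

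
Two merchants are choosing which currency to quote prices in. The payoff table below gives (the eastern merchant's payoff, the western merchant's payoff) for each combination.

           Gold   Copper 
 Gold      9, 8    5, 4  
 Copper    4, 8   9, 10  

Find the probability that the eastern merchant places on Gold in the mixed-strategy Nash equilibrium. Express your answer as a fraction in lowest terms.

The eastern merchant's mix p on Gold must make the western merchant indifferent between Gold and Copper.
The western merchant's payoff from Gold: 8p + 8(1−p). From Copper: 4p + 10(1−p).
Set equal: 4p = 2(1−p) → p = 2/6 = 1/3.

1/3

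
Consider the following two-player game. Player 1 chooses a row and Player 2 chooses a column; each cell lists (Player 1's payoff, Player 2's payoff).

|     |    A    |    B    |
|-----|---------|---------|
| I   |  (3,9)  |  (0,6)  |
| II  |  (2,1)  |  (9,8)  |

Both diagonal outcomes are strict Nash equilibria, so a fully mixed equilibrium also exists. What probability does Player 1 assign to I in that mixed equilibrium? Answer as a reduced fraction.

7/10

Player 1's mix p on I must make Player 2 indifferent between A and B.
Player 2's payoff from A: 9p + 1(1−p). From B: 6p + 8(1−p).
Set equal: 3p = 7(1−p) → p = 7/10.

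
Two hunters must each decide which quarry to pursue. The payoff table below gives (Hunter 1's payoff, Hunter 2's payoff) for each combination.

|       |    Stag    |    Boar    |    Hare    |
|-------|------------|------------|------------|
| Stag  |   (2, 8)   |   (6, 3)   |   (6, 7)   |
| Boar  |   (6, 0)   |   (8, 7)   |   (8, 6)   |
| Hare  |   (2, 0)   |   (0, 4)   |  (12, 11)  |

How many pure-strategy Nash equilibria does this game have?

Both Boar: Hunter 1 gets 8 (best alternative 6); Hunter 2 gets 7 (best alternative 6). Neither deviates — NE.
Both Hare: Hunter 1 gets 12 (best alternative 8); Hunter 2 gets 11 (best alternative 4). Neither deviates — NE.
Both Stag is not a NE: Hunter 1 would switch to Boar (6 > 2).
No other cell survives both best-response checks, so there are 2 pure NE.

2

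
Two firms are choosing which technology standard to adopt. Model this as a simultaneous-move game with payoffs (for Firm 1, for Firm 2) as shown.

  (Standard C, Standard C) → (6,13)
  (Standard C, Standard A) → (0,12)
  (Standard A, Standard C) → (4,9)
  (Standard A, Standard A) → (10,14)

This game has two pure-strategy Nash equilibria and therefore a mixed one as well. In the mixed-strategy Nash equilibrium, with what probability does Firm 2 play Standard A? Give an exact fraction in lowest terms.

1/6

Firm 2's mix q on Standard C must make Firm 1 indifferent between Standard C and Standard A.
Firm 1's payoff from Standard C: 6q + 0(1−q). From Standard A: 4q + 10(1−q).
Set equal: 2q = 10(1−q) → q = 10/12 = 5/6.
Probability on Standard A is 1 − 5/6 = 1/6.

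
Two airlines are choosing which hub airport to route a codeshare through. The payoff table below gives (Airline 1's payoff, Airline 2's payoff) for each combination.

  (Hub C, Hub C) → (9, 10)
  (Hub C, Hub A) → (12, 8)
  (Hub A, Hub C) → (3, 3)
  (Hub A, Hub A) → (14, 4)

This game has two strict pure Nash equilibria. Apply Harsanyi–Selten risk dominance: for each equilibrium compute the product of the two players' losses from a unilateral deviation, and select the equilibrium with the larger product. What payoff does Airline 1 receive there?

At both Hub C: Airline 1 loses 9 − 3 = 6 by deviating; Airline 2 loses 10 − 8 = 2. Product = 6·2 = 12.
At both Hub A: Airline 1 loses 14 − 12 = 2 by deviating; Airline 2 loses 4 − 3 = 1. Product = 2·1 = 2.
12 > 2, so both Hub C is risk-dominant. Airline 1's payoff there is 9.

9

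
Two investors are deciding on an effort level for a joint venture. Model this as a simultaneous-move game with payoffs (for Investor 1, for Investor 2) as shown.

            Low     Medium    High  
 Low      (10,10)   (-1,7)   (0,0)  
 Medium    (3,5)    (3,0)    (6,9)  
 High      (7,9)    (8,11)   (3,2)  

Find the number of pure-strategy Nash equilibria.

Both Low: Investor 1 gets 10 (best alternative 7); Investor 2 gets 10 (best alternative 7). Neither deviates — NE.
(Medium, High): Investor 1 gets 6 (best alternative 3); Investor 2 gets 9 (best alternative 5). Neither deviates — NE.
(High, Medium): Investor 1 gets 8 (best alternative 3); Investor 2 gets 11 (best alternative 9). Neither deviates — NE.
Both High is not a NE: Investor 1 would switch to Medium (6 > 3).
No other cell survives both best-response checks, so there are 3 pure NE.

3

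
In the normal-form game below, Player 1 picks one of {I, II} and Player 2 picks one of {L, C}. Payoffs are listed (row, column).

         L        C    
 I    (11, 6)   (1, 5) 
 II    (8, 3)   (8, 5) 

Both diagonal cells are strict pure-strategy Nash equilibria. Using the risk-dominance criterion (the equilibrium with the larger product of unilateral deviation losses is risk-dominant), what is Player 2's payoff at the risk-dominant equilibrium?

At (I, L): Player 1 loses 11 − 8 = 3 by deviating; Player 2 loses 6 − 5 = 1. Product = 3·1 = 3.
At (II, C): Player 1 loses 8 − 1 = 7 by deviating; Player 2 loses 5 − 3 = 2. Product = 7·2 = 14.
14 > 3, so (II, C) is risk-dominant. Player 2's payoff there is 5.

5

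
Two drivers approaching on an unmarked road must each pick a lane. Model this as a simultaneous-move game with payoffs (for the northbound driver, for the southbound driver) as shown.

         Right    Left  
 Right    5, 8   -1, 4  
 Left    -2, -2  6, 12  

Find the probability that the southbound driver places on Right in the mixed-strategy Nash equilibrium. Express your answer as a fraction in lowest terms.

The southbound driver's mix q on Right must make the northbound driver indifferent between Right and Left.
The northbound driver's payoff from Right: 5q + (-1)(1−q). From Left: (-2)q + 6(1−q).
Set equal: 7q = 7(1−q) → q = 7/14 = 1/2.

1/2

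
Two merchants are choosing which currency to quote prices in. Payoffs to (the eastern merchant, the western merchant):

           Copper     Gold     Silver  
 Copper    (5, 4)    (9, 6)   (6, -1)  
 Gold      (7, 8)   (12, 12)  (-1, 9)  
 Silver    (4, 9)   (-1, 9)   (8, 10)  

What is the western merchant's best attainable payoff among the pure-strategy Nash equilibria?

Both Gold is a pure NE (the eastern merchant: 12 ≥ 9; the western merchant: 12 ≥ 9). The western merchant gets 12.
Both Silver is a pure NE (the eastern merchant: 8 ≥ 6; the western merchant: 10 ≥ 9). The western merchant gets 10.
Every other cell has a profitable deviation for at least one player. Highest of {12, 10} is 12.

12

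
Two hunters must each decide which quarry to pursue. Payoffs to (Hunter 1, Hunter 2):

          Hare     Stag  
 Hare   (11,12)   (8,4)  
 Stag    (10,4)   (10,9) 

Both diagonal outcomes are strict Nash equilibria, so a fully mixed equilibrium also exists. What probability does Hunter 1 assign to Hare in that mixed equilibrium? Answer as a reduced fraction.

5/13

Hunter 1's mix p on Hare must make Hunter 2 indifferent between Hare and Stag.
Hunter 2's payoff from Hare: 12p + 4(1−p). From Stag: 4p + 9(1−p).
Set equal: 8p = 5(1−p) → p = 5/13.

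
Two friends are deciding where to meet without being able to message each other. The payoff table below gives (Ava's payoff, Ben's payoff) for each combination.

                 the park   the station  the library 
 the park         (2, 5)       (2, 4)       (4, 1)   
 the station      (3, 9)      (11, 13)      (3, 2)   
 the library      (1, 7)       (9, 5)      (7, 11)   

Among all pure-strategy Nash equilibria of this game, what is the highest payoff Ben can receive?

13

Both the station is a pure NE (Ava: 11 ≥ 9; Ben: 13 ≥ 9). Ben gets 13.
Both the library is a pure NE (Ava: 7 ≥ 4; Ben: 11 ≥ 7). Ben gets 11.
Every other cell has a profitable deviation for at least one player. Highest of {13, 11} is 13.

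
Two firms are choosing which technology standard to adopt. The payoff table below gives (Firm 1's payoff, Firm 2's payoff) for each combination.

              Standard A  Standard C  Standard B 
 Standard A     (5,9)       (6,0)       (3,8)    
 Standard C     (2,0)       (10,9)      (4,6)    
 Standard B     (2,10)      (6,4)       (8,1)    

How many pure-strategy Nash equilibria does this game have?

2

Both Standard A: Firm 1 gets 5 (best alternative 2); Firm 2 gets 9 (best alternative 8). Neither deviates — NE.
Both Standard C: Firm 1 gets 10 (best alternative 6); Firm 2 gets 9 (best alternative 6). Neither deviates — NE.
Both Standard B is not a NE: Firm 2 would switch to Standard A (10 > 1).
No other cell survives both best-response checks, so there are 2 pure NE.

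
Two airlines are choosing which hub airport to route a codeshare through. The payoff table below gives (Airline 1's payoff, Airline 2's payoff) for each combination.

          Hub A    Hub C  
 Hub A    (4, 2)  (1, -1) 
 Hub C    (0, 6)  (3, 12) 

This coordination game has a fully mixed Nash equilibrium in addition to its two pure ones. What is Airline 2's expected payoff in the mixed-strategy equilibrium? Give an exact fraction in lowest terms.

Airline 1 mixes with probability p on Hub A, chosen so Airline 2 is indifferent: 2p + 6(1−p) = (-1)p + 12(1−p) gives p = 2/3.
Airline 2's expected payoff is 2·2/3 + 6·1/3 = 10/3.

10/3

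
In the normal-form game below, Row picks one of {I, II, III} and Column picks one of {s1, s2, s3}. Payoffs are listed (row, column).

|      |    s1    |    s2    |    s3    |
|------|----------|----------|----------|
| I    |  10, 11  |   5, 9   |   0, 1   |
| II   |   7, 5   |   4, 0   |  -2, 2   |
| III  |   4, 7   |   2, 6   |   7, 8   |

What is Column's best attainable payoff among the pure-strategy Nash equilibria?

(I, s1) is a pure NE (Row: 10 ≥ 7; Column: 11 ≥ 9). Column gets 11.
(III, s3) is a pure NE (Row: 7 ≥ 0; Column: 8 ≥ 7). Column gets 8.
Every other cell has a profitable deviation for at least one player. Highest of {11, 8} is 11.

11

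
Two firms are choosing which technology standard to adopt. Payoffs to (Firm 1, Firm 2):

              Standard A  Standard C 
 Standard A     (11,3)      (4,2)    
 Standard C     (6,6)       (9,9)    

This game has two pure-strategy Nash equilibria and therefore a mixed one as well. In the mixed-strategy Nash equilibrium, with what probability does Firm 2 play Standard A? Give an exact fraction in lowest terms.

Firm 2's mix q on Standard A must make Firm 1 indifferent between Standard A and Standard C.
Firm 1's payoff from Standard A: 11q + 4(1−q). From Standard C: 6q + 9(1−q).
Set equal: 5q = 5(1−q) → q = 5/10 = 1/2.

1/2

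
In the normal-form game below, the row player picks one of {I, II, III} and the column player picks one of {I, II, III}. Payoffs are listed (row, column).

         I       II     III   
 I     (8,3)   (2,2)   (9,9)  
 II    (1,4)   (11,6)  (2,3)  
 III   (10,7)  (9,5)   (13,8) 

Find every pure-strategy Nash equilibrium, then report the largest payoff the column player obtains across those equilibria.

8

Both II is a pure NE (the row player: 11 ≥ 9; the column player: 6 ≥ 4). The column player gets 6.
Both III is a pure NE (the row player: 13 ≥ 9; the column player: 8 ≥ 7). The column player gets 8.
Every other cell has a profitable deviation for at least one player. Highest of {6, 8} is 8.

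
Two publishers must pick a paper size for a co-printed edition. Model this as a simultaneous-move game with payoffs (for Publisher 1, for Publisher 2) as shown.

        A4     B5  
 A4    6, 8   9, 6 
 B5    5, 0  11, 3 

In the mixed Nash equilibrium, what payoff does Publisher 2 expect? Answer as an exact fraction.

24/5

Publisher 1 mixes with probability p on A4, chosen so Publisher 2 is indifferent: 8p + 0(1−p) = 6p + 3(1−p) gives p = 3/5.
Publisher 2's expected payoff is 8·3/5 + 0·2/5 = 24/5.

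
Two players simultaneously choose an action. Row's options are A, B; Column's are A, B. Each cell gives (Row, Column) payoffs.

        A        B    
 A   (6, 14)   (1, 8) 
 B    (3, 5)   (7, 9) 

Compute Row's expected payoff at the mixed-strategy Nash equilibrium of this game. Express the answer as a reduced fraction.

13/3

Column mixes with probability q on A, chosen so Row is indifferent: 6q + 1(1−q) = 3q + 7(1−q) gives q = 2/3.
Row's expected payoff (from either row, since indifferent) is 6·2/3 + 1·1/3 = 13/3.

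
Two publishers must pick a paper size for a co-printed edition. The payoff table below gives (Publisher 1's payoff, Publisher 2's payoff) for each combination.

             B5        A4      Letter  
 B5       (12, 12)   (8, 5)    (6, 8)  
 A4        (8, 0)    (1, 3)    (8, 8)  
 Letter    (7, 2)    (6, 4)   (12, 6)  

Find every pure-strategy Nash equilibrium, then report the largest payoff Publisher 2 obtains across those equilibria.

Both B5 is a pure NE (Publisher 1: 12 ≥ 8; Publisher 2: 12 ≥ 8). Publisher 2 gets 12.
Both Letter is a pure NE (Publisher 1: 12 ≥ 8; Publisher 2: 6 ≥ 4). Publisher 2 gets 6.
Every other cell has a profitable deviation for at least one player. Highest of {12, 6} is 12.

12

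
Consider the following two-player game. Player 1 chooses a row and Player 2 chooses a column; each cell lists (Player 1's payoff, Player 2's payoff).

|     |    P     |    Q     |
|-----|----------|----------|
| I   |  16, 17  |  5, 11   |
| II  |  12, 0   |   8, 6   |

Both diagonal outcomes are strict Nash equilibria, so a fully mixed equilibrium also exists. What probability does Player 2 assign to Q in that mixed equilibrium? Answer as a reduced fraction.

Player 2's mix q on P must make Player 1 indifferent between I and II.
Player 1's payoff from I: 16q + 5(1−q). From II: 12q + 8(1−q).
Set equal: 4q = 3(1−q) → q = 3/7.
Probability on Q is 1 − 3/7 = 4/7.

4/7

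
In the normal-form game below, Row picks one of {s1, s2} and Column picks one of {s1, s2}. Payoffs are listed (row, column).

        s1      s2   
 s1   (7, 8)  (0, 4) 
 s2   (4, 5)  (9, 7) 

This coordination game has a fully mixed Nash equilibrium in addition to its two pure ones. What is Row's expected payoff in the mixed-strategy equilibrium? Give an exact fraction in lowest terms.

Column mixes with probability q on s1, chosen so Row is indifferent: 7q + 0(1−q) = 4q + 9(1−q) gives q = 3/4.
Row's expected payoff (from either row, since indifferent) is 7·3/4 + 0·1/4 = 21/4.

21/4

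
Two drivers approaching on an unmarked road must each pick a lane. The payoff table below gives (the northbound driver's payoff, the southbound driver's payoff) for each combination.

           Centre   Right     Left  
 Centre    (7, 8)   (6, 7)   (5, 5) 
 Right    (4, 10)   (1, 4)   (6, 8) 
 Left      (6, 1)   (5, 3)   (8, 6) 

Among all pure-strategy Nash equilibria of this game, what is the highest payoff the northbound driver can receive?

Both Centre is a pure NE (the northbound driver: 7 ≥ 6; the southbound driver: 8 ≥ 7). The northbound driver gets 7.
Both Left is a pure NE (the northbound driver: 8 ≥ 6; the southbound driver: 6 ≥ 3). The northbound driver gets 8.
Every other cell has a profitable deviation for at least one player. Highest of {7, 8} is 8.

8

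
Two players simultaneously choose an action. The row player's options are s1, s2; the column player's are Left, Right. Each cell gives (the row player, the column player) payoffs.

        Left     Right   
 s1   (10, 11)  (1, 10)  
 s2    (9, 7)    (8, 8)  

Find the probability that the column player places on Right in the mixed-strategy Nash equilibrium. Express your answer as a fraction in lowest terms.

1/8

The column player's mix q on Left must make the row player indifferent between s1 and s2.
The row player's payoff from s1: 10q + 1(1−q). From s2: 9q + 8(1−q).
Set equal: 1q = 7(1−q) → q = 7/8.
Probability on Right is 1 − 7/8 = 1/8.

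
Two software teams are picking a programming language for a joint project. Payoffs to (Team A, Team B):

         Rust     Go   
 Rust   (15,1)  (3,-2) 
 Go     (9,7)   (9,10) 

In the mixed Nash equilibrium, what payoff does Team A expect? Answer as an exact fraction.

9

Team B mixes with probability q on Rust, chosen so Team A is indifferent: 15q + 3(1−q) = 9q + 9(1−q) gives q = 1/2.
Team A's expected payoff (from either row, since indifferent) is 15·1/2 + 3·1/2 = 9.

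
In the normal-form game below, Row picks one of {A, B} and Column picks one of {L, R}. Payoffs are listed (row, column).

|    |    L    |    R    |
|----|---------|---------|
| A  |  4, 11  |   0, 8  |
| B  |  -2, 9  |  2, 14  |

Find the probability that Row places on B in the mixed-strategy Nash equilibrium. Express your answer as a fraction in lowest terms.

Row's mix p on A must make Column indifferent between L and R.
Column's payoff from L: 11p + 9(1−p). From R: 8p + 14(1−p).
Set equal: 3p = 5(1−p) → p = 5/8.
Probability on B is 1 − 5/8 = 3/8.

3/8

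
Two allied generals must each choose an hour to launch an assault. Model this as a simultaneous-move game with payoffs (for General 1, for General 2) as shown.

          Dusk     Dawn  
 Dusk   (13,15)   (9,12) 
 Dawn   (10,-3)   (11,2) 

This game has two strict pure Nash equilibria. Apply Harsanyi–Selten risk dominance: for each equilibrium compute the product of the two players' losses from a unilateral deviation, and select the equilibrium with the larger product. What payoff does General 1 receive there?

At both Dusk: General 1 loses 13 − 10 = 3 by deviating; General 2 loses 15 − 12 = 3. Product = 3·3 = 9.
At both Dawn: General 1 loses 11 − 9 = 2 by deviating; General 2 loses 2 − (-3) = 5. Product = 2·5 = 10.
10 > 9, so both Dawn is risk-dominant. General 1's payoff there is 11.

11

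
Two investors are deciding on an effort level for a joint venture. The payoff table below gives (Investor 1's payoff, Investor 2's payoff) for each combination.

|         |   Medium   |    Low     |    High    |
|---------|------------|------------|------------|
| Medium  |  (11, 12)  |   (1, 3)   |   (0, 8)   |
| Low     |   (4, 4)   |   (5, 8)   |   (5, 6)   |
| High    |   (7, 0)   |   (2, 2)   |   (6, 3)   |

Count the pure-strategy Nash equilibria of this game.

Both Medium: Investor 1 gets 11 (best alternative 7); Investor 2 gets 12 (best alternative 8). Neither deviates — NE.
Both Low: Investor 1 gets 5 (best alternative 2); Investor 2 gets 8 (best alternative 6). Neither deviates — NE.
Both High: Investor 1 gets 6 (best alternative 5); Investor 2 gets 3 (best alternative 2). Neither deviates — NE.
(High, Medium) is not a NE: Investor 1 would switch to Medium (11 > 7).
No other cell survives both best-response checks, so there are 3 pure NE.

3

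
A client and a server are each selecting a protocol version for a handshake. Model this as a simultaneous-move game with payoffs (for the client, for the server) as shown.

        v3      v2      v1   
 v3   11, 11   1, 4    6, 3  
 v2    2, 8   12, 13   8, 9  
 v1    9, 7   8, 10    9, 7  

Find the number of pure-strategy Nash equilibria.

Both v3: the client gets 11 (best alternative 9); the server gets 11 (best alternative 4). Neither deviates — NE.
Both v2: the client gets 12 (best alternative 8); the server gets 13 (best alternative 9). Neither deviates — NE.
Both v1 is not a NE: the server would switch to v2 (10 > 7).
No other cell survives both best-response checks, so there are 2 pure NE.

2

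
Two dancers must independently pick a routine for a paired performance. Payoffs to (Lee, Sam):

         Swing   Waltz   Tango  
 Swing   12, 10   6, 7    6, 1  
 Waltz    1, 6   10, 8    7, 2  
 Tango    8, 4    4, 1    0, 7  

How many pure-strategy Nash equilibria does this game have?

2

Both Swing: Lee gets 12 (best alternative 8); Sam gets 10 (best alternative 7). Neither deviates — NE.
Both Waltz: Lee gets 10 (best alternative 6); Sam gets 8 (best alternative 6). Neither deviates — NE.
Both Tango is not a NE: Lee would switch to Waltz (7 > 0).
No other cell survives both best-response checks, so there are 2 pure NE.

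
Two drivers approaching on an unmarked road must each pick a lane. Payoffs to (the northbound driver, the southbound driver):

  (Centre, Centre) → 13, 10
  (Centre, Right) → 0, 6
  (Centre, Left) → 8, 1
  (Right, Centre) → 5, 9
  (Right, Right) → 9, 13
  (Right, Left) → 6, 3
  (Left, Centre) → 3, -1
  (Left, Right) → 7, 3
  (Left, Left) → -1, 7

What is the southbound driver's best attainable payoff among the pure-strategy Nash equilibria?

Both Centre is a pure NE (the northbound driver: 13 ≥ 5; the southbound driver: 10 ≥ 6). The southbound driver gets 10.
Both Right is a pure NE (the northbound driver: 9 ≥ 7; the southbound driver: 13 ≥ 9). The southbound driver gets 13.
Every other cell has a profitable deviation for at least one player. Highest of {10, 13} is 13.

13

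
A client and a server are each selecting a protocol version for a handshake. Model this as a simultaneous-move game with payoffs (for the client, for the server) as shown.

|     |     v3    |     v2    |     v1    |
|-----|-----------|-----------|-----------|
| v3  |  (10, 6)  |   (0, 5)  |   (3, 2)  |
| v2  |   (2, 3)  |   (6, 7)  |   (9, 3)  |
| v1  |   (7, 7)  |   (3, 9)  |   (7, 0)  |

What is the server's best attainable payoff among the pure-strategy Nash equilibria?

7

Both v3 is a pure NE (the client: 10 ≥ 7; the server: 6 ≥ 5). The server gets 6.
Both v2 is a pure NE (the client: 6 ≥ 3; the server: 7 ≥ 3). The server gets 7.
Every other cell has a profitable deviation for at least one player. Highest of {6, 7} is 7.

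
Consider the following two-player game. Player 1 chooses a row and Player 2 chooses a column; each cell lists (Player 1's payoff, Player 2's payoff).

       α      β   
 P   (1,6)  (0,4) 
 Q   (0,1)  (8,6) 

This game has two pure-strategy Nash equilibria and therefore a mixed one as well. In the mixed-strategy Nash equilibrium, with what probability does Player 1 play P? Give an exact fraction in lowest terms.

Player 1's mix p on P must make Player 2 indifferent between α and β.
Player 2's payoff from α: 6p + 1(1−p). From β: 4p + 6(1−p).
Set equal: 2p = 5(1−p) → p = 5/7.

5/7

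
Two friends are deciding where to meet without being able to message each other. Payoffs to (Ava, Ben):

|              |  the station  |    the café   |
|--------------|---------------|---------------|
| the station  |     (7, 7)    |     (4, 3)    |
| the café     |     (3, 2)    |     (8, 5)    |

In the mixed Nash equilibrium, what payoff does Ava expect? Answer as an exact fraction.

Ben mixes with probability q on the station, chosen so Ava is indifferent: 7q + 4(1−q) = 3q + 8(1−q) gives q = 1/2.
Ava's expected payoff (from either row, since indifferent) is 7·1/2 + 4·1/2 = 11/2.

11/2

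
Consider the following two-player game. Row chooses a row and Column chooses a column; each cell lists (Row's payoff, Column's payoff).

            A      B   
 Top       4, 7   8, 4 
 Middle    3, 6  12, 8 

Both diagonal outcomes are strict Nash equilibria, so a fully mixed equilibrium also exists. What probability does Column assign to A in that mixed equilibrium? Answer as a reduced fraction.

4/5

Column's mix q on A must make Row indifferent between Top and Middle.
Row's payoff from Top: 4q + 8(1−q). From Middle: 3q + 12(1−q).
Set equal: 1q = 4(1−q) → q = 4/5.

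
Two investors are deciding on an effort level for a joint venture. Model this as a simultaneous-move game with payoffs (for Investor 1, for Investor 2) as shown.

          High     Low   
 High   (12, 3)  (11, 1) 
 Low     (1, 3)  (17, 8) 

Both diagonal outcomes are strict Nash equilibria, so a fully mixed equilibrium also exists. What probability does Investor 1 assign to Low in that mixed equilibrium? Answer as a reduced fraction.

2/7

Investor 1's mix p on High must make Investor 2 indifferent between High and Low.
Investor 2's payoff from High: 3p + 3(1−p). From Low: 1p + 8(1−p).
Set equal: 2p = 5(1−p) → p = 5/7.
Probability on Low is 1 − 5/7 = 2/7.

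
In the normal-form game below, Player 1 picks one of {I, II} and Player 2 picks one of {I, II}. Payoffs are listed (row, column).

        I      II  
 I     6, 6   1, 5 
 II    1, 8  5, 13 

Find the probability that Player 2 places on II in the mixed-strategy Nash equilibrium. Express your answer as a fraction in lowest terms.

5/9

Player 2's mix q on I must make Player 1 indifferent between I and II.
Player 1's payoff from I: 6q + 1(1−q). From II: 1q + 5(1−q).
Set equal: 5q = 4(1−q) → q = 4/9.
Probability on II is 1 − 4/9 = 5/9.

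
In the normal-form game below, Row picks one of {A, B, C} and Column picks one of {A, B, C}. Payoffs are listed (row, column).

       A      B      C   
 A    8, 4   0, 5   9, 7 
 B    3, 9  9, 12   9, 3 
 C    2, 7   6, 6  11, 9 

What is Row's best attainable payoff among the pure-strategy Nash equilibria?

Both B is a pure NE (Row: 9 ≥ 6; Column: 12 ≥ 9). Row gets 9.
Both C is a pure NE (Row: 11 ≥ 9; Column: 9 ≥ 7). Row gets 11.
Every other cell has a profitable deviation for at least one player. Highest of {9, 11} is 11.

11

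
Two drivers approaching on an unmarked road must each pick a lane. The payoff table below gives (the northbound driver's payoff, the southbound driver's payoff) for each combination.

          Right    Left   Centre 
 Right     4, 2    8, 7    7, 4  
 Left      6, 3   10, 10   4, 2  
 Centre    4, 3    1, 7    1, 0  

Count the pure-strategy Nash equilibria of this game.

Both Left: the northbound driver gets 10 (best alternative 8); the southbound driver gets 10 (best alternative 3). Neither deviates — NE.
Both Right is not a NE: the northbound driver would switch to Left (6 > 4).
No other cell survives both best-response checks, so there is 1 pure NE.

1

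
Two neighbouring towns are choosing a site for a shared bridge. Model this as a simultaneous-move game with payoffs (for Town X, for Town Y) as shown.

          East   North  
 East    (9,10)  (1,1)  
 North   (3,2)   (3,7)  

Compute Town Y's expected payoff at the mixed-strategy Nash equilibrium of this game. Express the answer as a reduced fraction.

34/7

Town X mixes with probability p on East, chosen so Town Y is indifferent: 10p + 2(1−p) = 1p + 7(1−p) gives p = 5/14.
Town Y's expected payoff is 10·5/14 + 2·9/14 = 34/7.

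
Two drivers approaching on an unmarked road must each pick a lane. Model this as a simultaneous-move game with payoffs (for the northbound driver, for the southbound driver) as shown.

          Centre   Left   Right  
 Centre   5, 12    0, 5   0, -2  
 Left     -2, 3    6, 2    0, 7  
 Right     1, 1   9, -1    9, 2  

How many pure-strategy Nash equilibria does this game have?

Both Centre: the northbound driver gets 5 (best alternative 1); the southbound driver gets 12 (best alternative 5). Neither deviates — NE.
Both Right: the northbound driver gets 9 (best alternative 0); the southbound driver gets 2 (best alternative 1). Neither deviates — NE.
Both Left is not a NE: the northbound driver would switch to Right (9 > 6).
No other cell survives both best-response checks, so there are 2 pure NE.

2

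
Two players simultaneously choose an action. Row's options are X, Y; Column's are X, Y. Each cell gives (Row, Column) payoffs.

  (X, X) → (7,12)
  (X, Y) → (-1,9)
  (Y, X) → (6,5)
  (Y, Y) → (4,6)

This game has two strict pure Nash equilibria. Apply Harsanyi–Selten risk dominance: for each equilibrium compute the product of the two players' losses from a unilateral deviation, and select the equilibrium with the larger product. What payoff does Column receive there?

At both X: Row loses 7 − 6 = 1 by deviating; Column loses 12 − 9 = 3. Product = 1·3 = 3.
At both Y: Row loses 4 − (-1) = 5 by deviating; Column loses 6 − 5 = 1. Product = 5·1 = 5.
5 > 3, so both Y is risk-dominant. Column's payoff there is 6.

6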